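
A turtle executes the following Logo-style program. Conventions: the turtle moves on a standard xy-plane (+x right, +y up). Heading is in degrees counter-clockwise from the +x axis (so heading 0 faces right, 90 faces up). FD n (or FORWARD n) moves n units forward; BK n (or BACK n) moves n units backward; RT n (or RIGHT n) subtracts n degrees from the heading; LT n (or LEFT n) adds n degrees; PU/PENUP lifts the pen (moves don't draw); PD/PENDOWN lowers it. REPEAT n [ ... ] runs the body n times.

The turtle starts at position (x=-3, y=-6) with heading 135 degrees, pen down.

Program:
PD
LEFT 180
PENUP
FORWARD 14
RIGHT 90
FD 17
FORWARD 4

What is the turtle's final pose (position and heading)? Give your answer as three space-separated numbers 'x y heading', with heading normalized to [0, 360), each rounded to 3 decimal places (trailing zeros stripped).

Executing turtle program step by step:
Start: pos=(-3,-6), heading=135, pen down
PD: pen down
LT 180: heading 135 -> 315
PU: pen up
FD 14: (-3,-6) -> (6.899,-15.899) [heading=315, move]
RT 90: heading 315 -> 225
FD 17: (6.899,-15.899) -> (-5.121,-27.92) [heading=225, move]
FD 4: (-5.121,-27.92) -> (-7.95,-30.749) [heading=225, move]
Final: pos=(-7.95,-30.749), heading=225, 0 segment(s) drawn

Answer: -7.95 -30.749 225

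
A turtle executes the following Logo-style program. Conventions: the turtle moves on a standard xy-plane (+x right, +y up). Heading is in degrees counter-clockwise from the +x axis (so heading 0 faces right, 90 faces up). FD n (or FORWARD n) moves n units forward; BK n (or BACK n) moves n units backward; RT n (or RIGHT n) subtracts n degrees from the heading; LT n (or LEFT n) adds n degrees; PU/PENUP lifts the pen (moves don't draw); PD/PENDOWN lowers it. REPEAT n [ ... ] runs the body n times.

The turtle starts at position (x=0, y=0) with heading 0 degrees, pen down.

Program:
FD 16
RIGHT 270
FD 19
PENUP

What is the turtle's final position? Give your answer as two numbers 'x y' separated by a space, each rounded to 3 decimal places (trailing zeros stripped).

Answer: 16 19

Derivation:
Executing turtle program step by step:
Start: pos=(0,0), heading=0, pen down
FD 16: (0,0) -> (16,0) [heading=0, draw]
RT 270: heading 0 -> 90
FD 19: (16,0) -> (16,19) [heading=90, draw]
PU: pen up
Final: pos=(16,19), heading=90, 2 segment(s) drawn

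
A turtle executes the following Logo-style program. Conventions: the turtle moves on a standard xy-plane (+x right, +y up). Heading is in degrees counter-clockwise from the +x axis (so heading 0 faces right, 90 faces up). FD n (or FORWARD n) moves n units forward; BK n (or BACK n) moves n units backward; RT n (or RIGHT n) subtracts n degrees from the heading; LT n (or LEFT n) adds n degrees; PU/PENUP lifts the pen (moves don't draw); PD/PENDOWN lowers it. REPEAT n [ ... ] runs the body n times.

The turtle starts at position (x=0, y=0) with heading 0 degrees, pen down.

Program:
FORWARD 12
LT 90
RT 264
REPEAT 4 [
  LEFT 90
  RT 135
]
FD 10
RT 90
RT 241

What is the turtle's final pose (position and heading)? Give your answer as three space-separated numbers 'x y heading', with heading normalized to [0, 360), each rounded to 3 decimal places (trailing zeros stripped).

Executing turtle program step by step:
Start: pos=(0,0), heading=0, pen down
FD 12: (0,0) -> (12,0) [heading=0, draw]
LT 90: heading 0 -> 90
RT 264: heading 90 -> 186
REPEAT 4 [
  -- iteration 1/4 --
  LT 90: heading 186 -> 276
  RT 135: heading 276 -> 141
  -- iteration 2/4 --
  LT 90: heading 141 -> 231
  RT 135: heading 231 -> 96
  -- iteration 3/4 --
  LT 90: heading 96 -> 186
  RT 135: heading 186 -> 51
  -- iteration 4/4 --
  LT 90: heading 51 -> 141
  RT 135: heading 141 -> 6
]
FD 10: (12,0) -> (21.945,1.045) [heading=6, draw]
RT 90: heading 6 -> 276
RT 241: heading 276 -> 35
Final: pos=(21.945,1.045), heading=35, 2 segment(s) drawn

Answer: 21.945 1.045 35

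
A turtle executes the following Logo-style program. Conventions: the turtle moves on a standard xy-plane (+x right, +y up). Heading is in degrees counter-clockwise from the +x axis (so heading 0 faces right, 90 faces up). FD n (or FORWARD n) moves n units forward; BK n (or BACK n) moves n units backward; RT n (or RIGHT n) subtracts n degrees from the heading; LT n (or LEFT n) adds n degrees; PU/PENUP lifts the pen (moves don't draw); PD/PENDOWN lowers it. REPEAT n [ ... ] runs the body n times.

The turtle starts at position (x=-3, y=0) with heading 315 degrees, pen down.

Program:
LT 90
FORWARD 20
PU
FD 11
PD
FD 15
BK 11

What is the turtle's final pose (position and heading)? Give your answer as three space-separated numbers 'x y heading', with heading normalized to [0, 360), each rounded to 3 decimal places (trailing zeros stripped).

Answer: 21.749 24.749 45

Derivation:
Executing turtle program step by step:
Start: pos=(-3,0), heading=315, pen down
LT 90: heading 315 -> 45
FD 20: (-3,0) -> (11.142,14.142) [heading=45, draw]
PU: pen up
FD 11: (11.142,14.142) -> (18.92,21.92) [heading=45, move]
PD: pen down
FD 15: (18.92,21.92) -> (29.527,32.527) [heading=45, draw]
BK 11: (29.527,32.527) -> (21.749,24.749) [heading=45, draw]
Final: pos=(21.749,24.749), heading=45, 3 segment(s) drawn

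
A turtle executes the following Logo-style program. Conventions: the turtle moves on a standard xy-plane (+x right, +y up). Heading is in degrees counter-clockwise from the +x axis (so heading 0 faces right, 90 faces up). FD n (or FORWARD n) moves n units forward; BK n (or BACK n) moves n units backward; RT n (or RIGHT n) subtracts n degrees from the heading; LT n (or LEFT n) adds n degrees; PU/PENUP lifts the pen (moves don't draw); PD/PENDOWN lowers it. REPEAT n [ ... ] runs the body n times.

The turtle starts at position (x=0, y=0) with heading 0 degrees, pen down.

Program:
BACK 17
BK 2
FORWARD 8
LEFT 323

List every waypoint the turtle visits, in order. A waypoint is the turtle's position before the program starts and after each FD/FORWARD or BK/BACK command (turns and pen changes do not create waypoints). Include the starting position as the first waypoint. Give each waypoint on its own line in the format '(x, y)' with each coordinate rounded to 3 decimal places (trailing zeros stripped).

Executing turtle program step by step:
Start: pos=(0,0), heading=0, pen down
BK 17: (0,0) -> (-17,0) [heading=0, draw]
BK 2: (-17,0) -> (-19,0) [heading=0, draw]
FD 8: (-19,0) -> (-11,0) [heading=0, draw]
LT 323: heading 0 -> 323
Final: pos=(-11,0), heading=323, 3 segment(s) drawn
Waypoints (4 total):
(0, 0)
(-17, 0)
(-19, 0)
(-11, 0)

Answer: (0, 0)
(-17, 0)
(-19, 0)
(-11, 0)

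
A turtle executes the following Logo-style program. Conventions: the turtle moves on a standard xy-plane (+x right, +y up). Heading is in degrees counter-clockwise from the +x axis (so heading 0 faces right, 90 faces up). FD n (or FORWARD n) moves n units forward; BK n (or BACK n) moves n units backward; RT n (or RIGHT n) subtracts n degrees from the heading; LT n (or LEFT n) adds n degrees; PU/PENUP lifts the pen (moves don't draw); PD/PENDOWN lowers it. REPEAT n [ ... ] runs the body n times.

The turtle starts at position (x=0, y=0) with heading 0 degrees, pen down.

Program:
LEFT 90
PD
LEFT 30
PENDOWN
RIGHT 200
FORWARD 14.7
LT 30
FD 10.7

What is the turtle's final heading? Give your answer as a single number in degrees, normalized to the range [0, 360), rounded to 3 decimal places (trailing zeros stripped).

Answer: 310

Derivation:
Executing turtle program step by step:
Start: pos=(0,0), heading=0, pen down
LT 90: heading 0 -> 90
PD: pen down
LT 30: heading 90 -> 120
PD: pen down
RT 200: heading 120 -> 280
FD 14.7: (0,0) -> (2.553,-14.477) [heading=280, draw]
LT 30: heading 280 -> 310
FD 10.7: (2.553,-14.477) -> (9.43,-22.673) [heading=310, draw]
Final: pos=(9.43,-22.673), heading=310, 2 segment(s) drawn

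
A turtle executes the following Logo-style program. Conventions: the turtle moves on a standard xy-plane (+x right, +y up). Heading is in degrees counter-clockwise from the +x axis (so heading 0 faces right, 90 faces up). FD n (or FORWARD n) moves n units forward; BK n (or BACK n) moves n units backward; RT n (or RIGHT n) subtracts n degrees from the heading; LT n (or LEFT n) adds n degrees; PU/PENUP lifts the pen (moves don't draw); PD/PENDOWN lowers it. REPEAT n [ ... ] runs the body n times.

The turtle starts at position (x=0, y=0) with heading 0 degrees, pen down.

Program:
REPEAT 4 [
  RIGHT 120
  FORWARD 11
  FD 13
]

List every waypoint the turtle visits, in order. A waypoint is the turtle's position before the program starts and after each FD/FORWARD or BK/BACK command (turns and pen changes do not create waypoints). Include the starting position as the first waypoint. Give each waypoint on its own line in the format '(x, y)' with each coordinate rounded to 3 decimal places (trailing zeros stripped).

Answer: (0, 0)
(-5.5, -9.526)
(-12, -20.785)
(-17.5, -11.258)
(-24, 0)
(-13, 0)
(0, 0)
(-5.5, -9.526)
(-12, -20.785)

Derivation:
Executing turtle program step by step:
Start: pos=(0,0), heading=0, pen down
REPEAT 4 [
  -- iteration 1/4 --
  RT 120: heading 0 -> 240
  FD 11: (0,0) -> (-5.5,-9.526) [heading=240, draw]
  FD 13: (-5.5,-9.526) -> (-12,-20.785) [heading=240, draw]
  -- iteration 2/4 --
  RT 120: heading 240 -> 120
  FD 11: (-12,-20.785) -> (-17.5,-11.258) [heading=120, draw]
  FD 13: (-17.5,-11.258) -> (-24,0) [heading=120, draw]
  -- iteration 3/4 --
  RT 120: heading 120 -> 0
  FD 11: (-24,0) -> (-13,0) [heading=0, draw]
  FD 13: (-13,0) -> (0,0) [heading=0, draw]
  -- iteration 4/4 --
  RT 120: heading 0 -> 240
  FD 11: (0,0) -> (-5.5,-9.526) [heading=240, draw]
  FD 13: (-5.5,-9.526) -> (-12,-20.785) [heading=240, draw]
]
Final: pos=(-12,-20.785), heading=240, 8 segment(s) drawn
Waypoints (9 total):
(0, 0)
(-5.5, -9.526)
(-12, -20.785)
(-17.5, -11.258)
(-24, 0)
(-13, 0)
(0, 0)
(-5.5, -9.526)
(-12, -20.785)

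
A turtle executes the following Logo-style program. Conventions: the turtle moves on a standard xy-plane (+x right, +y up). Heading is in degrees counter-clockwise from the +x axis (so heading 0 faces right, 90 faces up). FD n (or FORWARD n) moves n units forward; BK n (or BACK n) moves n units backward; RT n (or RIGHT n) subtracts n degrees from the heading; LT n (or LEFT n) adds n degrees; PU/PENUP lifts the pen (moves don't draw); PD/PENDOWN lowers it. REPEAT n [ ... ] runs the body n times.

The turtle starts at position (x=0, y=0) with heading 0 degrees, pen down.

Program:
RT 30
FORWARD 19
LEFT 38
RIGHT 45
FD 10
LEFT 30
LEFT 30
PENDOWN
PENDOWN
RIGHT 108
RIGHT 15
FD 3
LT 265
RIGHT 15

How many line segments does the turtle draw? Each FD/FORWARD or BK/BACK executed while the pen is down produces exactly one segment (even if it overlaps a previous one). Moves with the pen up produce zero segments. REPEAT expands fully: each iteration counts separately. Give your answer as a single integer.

Answer: 3

Derivation:
Executing turtle program step by step:
Start: pos=(0,0), heading=0, pen down
RT 30: heading 0 -> 330
FD 19: (0,0) -> (16.454,-9.5) [heading=330, draw]
LT 38: heading 330 -> 8
RT 45: heading 8 -> 323
FD 10: (16.454,-9.5) -> (24.441,-15.518) [heading=323, draw]
LT 30: heading 323 -> 353
LT 30: heading 353 -> 23
PD: pen down
PD: pen down
RT 108: heading 23 -> 275
RT 15: heading 275 -> 260
FD 3: (24.441,-15.518) -> (23.92,-18.473) [heading=260, draw]
LT 265: heading 260 -> 165
RT 15: heading 165 -> 150
Final: pos=(23.92,-18.473), heading=150, 3 segment(s) drawn
Segments drawn: 3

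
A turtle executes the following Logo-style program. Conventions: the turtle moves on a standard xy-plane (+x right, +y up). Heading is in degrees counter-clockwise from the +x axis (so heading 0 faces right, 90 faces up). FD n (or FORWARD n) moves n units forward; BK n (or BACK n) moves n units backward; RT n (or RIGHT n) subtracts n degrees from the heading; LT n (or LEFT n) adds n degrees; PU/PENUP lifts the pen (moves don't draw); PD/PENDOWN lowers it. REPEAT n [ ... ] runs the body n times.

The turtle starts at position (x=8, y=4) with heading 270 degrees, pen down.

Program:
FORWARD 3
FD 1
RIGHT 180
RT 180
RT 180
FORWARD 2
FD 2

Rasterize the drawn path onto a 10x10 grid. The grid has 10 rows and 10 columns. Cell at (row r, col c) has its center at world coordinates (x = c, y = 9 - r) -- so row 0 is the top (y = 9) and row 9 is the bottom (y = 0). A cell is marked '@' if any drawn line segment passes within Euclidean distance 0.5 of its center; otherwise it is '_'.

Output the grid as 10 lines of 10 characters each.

Answer: __________
__________
__________
__________
__________
________@_
________@_
________@_
________@_
________@_

Derivation:
Segment 0: (8,4) -> (8,1)
Segment 1: (8,1) -> (8,0)
Segment 2: (8,0) -> (8,2)
Segment 3: (8,2) -> (8,4)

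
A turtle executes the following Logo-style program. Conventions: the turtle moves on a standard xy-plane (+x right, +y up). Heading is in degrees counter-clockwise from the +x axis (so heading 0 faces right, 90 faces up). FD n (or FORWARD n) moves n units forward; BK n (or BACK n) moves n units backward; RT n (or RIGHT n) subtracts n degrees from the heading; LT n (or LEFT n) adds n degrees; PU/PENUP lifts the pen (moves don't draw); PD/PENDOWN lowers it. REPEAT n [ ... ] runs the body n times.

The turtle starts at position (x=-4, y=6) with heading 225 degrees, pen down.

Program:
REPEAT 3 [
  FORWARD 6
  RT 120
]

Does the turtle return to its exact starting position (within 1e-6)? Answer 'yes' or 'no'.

Executing turtle program step by step:
Start: pos=(-4,6), heading=225, pen down
REPEAT 3 [
  -- iteration 1/3 --
  FD 6: (-4,6) -> (-8.243,1.757) [heading=225, draw]
  RT 120: heading 225 -> 105
  -- iteration 2/3 --
  FD 6: (-8.243,1.757) -> (-9.796,7.553) [heading=105, draw]
  RT 120: heading 105 -> 345
  -- iteration 3/3 --
  FD 6: (-9.796,7.553) -> (-4,6) [heading=345, draw]
  RT 120: heading 345 -> 225
]
Final: pos=(-4,6), heading=225, 3 segment(s) drawn

Start position: (-4, 6)
Final position: (-4, 6)
Distance = 0; < 1e-6 -> CLOSED

Answer: yes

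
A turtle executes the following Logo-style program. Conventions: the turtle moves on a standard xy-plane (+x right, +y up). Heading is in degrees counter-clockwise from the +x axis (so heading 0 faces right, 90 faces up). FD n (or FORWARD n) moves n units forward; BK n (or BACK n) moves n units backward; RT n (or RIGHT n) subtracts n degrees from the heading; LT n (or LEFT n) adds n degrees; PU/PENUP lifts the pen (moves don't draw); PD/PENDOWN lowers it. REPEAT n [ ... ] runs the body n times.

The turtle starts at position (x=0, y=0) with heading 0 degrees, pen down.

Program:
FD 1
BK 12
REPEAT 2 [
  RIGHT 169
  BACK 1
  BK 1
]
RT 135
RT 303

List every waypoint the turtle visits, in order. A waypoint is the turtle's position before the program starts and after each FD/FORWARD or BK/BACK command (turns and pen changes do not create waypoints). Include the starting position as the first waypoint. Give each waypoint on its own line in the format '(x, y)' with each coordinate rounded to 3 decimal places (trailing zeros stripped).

Answer: (0, 0)
(1, 0)
(-11, 0)
(-10.018, 0.191)
(-9.037, 0.382)
(-9.964, 0.007)
(-10.891, -0.368)

Derivation:
Executing turtle program step by step:
Start: pos=(0,0), heading=0, pen down
FD 1: (0,0) -> (1,0) [heading=0, draw]
BK 12: (1,0) -> (-11,0) [heading=0, draw]
REPEAT 2 [
  -- iteration 1/2 --
  RT 169: heading 0 -> 191
  BK 1: (-11,0) -> (-10.018,0.191) [heading=191, draw]
  BK 1: (-10.018,0.191) -> (-9.037,0.382) [heading=191, draw]
  -- iteration 2/2 --
  RT 169: heading 191 -> 22
  BK 1: (-9.037,0.382) -> (-9.964,0.007) [heading=22, draw]
  BK 1: (-9.964,0.007) -> (-10.891,-0.368) [heading=22, draw]
]
RT 135: heading 22 -> 247
RT 303: heading 247 -> 304
Final: pos=(-10.891,-0.368), heading=304, 6 segment(s) drawn
Waypoints (7 total):
(0, 0)
(1, 0)
(-11, 0)
(-10.018, 0.191)
(-9.037, 0.382)
(-9.964, 0.007)
(-10.891, -0.368)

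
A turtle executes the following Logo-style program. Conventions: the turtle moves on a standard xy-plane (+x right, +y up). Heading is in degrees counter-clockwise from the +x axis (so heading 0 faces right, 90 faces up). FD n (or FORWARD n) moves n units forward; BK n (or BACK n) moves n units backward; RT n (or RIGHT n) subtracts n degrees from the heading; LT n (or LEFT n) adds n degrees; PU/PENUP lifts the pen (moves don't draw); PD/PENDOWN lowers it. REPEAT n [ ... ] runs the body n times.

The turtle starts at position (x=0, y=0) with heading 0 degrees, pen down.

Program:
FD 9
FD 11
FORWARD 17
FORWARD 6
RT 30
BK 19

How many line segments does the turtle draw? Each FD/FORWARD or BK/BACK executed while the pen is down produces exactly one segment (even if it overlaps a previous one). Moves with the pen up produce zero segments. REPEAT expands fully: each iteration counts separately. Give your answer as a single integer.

Executing turtle program step by step:
Start: pos=(0,0), heading=0, pen down
FD 9: (0,0) -> (9,0) [heading=0, draw]
FD 11: (9,0) -> (20,0) [heading=0, draw]
FD 17: (20,0) -> (37,0) [heading=0, draw]
FD 6: (37,0) -> (43,0) [heading=0, draw]
RT 30: heading 0 -> 330
BK 19: (43,0) -> (26.546,9.5) [heading=330, draw]
Final: pos=(26.546,9.5), heading=330, 5 segment(s) drawn
Segments drawn: 5

Answer: 5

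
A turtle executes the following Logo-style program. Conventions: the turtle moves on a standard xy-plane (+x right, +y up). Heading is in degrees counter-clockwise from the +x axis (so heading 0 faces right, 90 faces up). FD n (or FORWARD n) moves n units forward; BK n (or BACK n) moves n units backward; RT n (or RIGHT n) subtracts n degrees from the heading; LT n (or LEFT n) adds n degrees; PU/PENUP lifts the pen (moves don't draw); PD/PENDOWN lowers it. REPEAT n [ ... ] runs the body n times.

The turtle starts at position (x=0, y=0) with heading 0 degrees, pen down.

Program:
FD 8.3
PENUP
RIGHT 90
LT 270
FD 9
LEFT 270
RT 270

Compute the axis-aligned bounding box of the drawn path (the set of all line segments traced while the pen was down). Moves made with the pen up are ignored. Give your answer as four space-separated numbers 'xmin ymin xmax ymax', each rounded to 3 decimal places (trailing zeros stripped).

Executing turtle program step by step:
Start: pos=(0,0), heading=0, pen down
FD 8.3: (0,0) -> (8.3,0) [heading=0, draw]
PU: pen up
RT 90: heading 0 -> 270
LT 270: heading 270 -> 180
FD 9: (8.3,0) -> (-0.7,0) [heading=180, move]
LT 270: heading 180 -> 90
RT 270: heading 90 -> 180
Final: pos=(-0.7,0), heading=180, 1 segment(s) drawn

Segment endpoints: x in {0, 8.3}, y in {0}
xmin=0, ymin=0, xmax=8.3, ymax=0

Answer: 0 0 8.3 0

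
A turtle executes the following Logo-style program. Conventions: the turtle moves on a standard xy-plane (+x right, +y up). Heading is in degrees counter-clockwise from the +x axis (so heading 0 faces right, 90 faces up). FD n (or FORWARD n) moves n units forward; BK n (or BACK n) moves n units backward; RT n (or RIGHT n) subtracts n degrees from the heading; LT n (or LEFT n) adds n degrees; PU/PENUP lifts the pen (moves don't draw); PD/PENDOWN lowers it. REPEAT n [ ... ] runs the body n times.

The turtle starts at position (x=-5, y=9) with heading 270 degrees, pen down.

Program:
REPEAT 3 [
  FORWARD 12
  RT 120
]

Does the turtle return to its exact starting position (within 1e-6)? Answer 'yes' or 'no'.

Answer: yes

Derivation:
Executing turtle program step by step:
Start: pos=(-5,9), heading=270, pen down
REPEAT 3 [
  -- iteration 1/3 --
  FD 12: (-5,9) -> (-5,-3) [heading=270, draw]
  RT 120: heading 270 -> 150
  -- iteration 2/3 --
  FD 12: (-5,-3) -> (-15.392,3) [heading=150, draw]
  RT 120: heading 150 -> 30
  -- iteration 3/3 --
  FD 12: (-15.392,3) -> (-5,9) [heading=30, draw]
  RT 120: heading 30 -> 270
]
Final: pos=(-5,9), heading=270, 3 segment(s) drawn

Start position: (-5, 9)
Final position: (-5, 9)
Distance = 0; < 1e-6 -> CLOSED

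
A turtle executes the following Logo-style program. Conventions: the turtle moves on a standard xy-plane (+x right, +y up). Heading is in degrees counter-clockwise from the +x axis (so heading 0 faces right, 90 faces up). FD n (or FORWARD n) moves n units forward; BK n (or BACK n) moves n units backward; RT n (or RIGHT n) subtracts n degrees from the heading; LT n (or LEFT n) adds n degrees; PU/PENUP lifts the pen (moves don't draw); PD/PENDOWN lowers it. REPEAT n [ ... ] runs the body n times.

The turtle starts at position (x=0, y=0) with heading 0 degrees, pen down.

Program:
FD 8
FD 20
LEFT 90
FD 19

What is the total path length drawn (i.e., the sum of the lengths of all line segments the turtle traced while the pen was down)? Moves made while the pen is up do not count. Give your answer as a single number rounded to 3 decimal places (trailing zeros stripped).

Executing turtle program step by step:
Start: pos=(0,0), heading=0, pen down
FD 8: (0,0) -> (8,0) [heading=0, draw]
FD 20: (8,0) -> (28,0) [heading=0, draw]
LT 90: heading 0 -> 90
FD 19: (28,0) -> (28,19) [heading=90, draw]
Final: pos=(28,19), heading=90, 3 segment(s) drawn

Segment lengths:
  seg 1: (0,0) -> (8,0), length = 8
  seg 2: (8,0) -> (28,0), length = 20
  seg 3: (28,0) -> (28,19), length = 19
Total = 47

Answer: 47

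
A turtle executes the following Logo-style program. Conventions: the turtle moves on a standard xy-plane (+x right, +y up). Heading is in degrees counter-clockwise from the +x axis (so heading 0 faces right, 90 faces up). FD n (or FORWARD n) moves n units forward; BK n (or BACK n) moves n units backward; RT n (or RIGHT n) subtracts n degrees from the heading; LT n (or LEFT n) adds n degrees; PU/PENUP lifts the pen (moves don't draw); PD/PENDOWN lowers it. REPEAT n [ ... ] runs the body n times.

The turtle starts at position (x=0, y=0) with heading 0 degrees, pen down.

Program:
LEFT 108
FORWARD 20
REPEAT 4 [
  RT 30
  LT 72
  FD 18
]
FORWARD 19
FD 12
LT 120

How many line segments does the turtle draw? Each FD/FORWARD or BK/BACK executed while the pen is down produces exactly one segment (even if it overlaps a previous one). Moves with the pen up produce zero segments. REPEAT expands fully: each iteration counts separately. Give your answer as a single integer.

Executing turtle program step by step:
Start: pos=(0,0), heading=0, pen down
LT 108: heading 0 -> 108
FD 20: (0,0) -> (-6.18,19.021) [heading=108, draw]
REPEAT 4 [
  -- iteration 1/4 --
  RT 30: heading 108 -> 78
  LT 72: heading 78 -> 150
  FD 18: (-6.18,19.021) -> (-21.769,28.021) [heading=150, draw]
  -- iteration 2/4 --
  RT 30: heading 150 -> 120
  LT 72: heading 120 -> 192
  FD 18: (-21.769,28.021) -> (-39.375,24.279) [heading=192, draw]
  -- iteration 3/4 --
  RT 30: heading 192 -> 162
  LT 72: heading 162 -> 234
  FD 18: (-39.375,24.279) -> (-49.956,9.716) [heading=234, draw]
  -- iteration 4/4 --
  RT 30: heading 234 -> 204
  LT 72: heading 204 -> 276
  FD 18: (-49.956,9.716) -> (-48.074,-8.185) [heading=276, draw]
]
FD 19: (-48.074,-8.185) -> (-46.088,-27.081) [heading=276, draw]
FD 12: (-46.088,-27.081) -> (-44.834,-39.015) [heading=276, draw]
LT 120: heading 276 -> 36
Final: pos=(-44.834,-39.015), heading=36, 7 segment(s) drawn
Segments drawn: 7

Answer: 7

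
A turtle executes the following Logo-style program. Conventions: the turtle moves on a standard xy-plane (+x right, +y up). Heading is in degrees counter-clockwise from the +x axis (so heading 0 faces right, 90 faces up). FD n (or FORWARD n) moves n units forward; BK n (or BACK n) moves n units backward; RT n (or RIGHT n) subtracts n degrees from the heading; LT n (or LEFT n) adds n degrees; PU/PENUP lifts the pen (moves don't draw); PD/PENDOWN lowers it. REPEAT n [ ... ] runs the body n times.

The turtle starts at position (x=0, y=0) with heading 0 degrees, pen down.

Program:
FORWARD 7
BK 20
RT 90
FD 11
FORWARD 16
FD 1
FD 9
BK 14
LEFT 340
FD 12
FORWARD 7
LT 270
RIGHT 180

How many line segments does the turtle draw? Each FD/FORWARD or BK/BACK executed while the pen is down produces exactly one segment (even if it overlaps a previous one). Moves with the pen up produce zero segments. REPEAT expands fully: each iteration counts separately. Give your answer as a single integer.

Executing turtle program step by step:
Start: pos=(0,0), heading=0, pen down
FD 7: (0,0) -> (7,0) [heading=0, draw]
BK 20: (7,0) -> (-13,0) [heading=0, draw]
RT 90: heading 0 -> 270
FD 11: (-13,0) -> (-13,-11) [heading=270, draw]
FD 16: (-13,-11) -> (-13,-27) [heading=270, draw]
FD 1: (-13,-27) -> (-13,-28) [heading=270, draw]
FD 9: (-13,-28) -> (-13,-37) [heading=270, draw]
BK 14: (-13,-37) -> (-13,-23) [heading=270, draw]
LT 340: heading 270 -> 250
FD 12: (-13,-23) -> (-17.104,-34.276) [heading=250, draw]
FD 7: (-17.104,-34.276) -> (-19.498,-40.854) [heading=250, draw]
LT 270: heading 250 -> 160
RT 180: heading 160 -> 340
Final: pos=(-19.498,-40.854), heading=340, 9 segment(s) drawn
Segments drawn: 9

Answer: 9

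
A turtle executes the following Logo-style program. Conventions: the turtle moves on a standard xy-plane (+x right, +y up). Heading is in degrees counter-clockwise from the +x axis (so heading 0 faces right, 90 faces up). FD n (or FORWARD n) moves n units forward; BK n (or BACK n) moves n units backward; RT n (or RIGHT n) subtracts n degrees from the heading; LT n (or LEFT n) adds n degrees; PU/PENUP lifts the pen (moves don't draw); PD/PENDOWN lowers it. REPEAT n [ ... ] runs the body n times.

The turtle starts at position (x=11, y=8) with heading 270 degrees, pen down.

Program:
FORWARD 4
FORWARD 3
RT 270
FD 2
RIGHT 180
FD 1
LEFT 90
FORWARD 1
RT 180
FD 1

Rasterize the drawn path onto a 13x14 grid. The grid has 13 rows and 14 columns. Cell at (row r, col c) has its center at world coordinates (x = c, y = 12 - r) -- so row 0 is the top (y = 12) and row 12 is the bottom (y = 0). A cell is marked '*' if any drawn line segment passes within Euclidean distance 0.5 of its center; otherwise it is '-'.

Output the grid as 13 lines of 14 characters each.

Segment 0: (11,8) -> (11,4)
Segment 1: (11,4) -> (11,1)
Segment 2: (11,1) -> (13,1)
Segment 3: (13,1) -> (12,1)
Segment 4: (12,1) -> (12,-0)
Segment 5: (12,-0) -> (12,1)

Answer: --------------
--------------
--------------
--------------
-----------*--
-----------*--
-----------*--
-----------*--
-----------*--
-----------*--
-----------*--
-----------***
------------*-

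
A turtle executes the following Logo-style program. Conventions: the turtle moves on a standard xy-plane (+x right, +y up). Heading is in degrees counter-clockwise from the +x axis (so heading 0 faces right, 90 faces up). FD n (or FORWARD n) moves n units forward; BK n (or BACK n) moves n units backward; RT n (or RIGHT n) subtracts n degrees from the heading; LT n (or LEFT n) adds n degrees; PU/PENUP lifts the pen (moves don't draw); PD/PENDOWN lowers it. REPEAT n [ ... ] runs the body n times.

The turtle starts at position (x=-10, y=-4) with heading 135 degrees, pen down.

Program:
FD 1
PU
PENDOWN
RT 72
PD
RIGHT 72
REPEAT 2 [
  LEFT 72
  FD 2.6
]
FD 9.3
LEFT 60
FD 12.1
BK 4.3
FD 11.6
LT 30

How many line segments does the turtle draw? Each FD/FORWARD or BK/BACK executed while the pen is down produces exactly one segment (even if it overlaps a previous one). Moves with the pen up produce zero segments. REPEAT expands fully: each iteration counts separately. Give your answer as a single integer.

Answer: 7

Derivation:
Executing turtle program step by step:
Start: pos=(-10,-4), heading=135, pen down
FD 1: (-10,-4) -> (-10.707,-3.293) [heading=135, draw]
PU: pen up
PD: pen down
RT 72: heading 135 -> 63
PD: pen down
RT 72: heading 63 -> 351
REPEAT 2 [
  -- iteration 1/2 --
  LT 72: heading 351 -> 63
  FD 2.6: (-10.707,-3.293) -> (-9.527,-0.976) [heading=63, draw]
  -- iteration 2/2 --
  LT 72: heading 63 -> 135
  FD 2.6: (-9.527,-0.976) -> (-11.365,0.862) [heading=135, draw]
]
FD 9.3: (-11.365,0.862) -> (-17.941,7.438) [heading=135, draw]
LT 60: heading 135 -> 195
FD 12.1: (-17.941,7.438) -> (-29.629,4.307) [heading=195, draw]
BK 4.3: (-29.629,4.307) -> (-25.476,5.42) [heading=195, draw]
FD 11.6: (-25.476,5.42) -> (-36.68,2.417) [heading=195, draw]
LT 30: heading 195 -> 225
Final: pos=(-36.68,2.417), heading=225, 7 segment(s) drawn
Segments drawn: 7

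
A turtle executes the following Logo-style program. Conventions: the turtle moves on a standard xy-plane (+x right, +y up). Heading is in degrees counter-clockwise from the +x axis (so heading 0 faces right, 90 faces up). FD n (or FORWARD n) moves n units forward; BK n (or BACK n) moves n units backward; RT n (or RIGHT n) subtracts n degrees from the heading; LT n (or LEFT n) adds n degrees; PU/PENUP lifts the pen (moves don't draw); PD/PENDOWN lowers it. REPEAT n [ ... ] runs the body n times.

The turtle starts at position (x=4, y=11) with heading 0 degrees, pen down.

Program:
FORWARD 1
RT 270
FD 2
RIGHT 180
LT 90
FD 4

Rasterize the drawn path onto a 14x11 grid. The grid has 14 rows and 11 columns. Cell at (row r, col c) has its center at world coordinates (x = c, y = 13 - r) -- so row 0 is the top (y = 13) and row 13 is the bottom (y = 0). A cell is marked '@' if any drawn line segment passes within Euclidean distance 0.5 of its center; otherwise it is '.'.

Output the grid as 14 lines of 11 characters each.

Answer: .....@@@@@.
.....@.....
....@@.....
...........
...........
...........
...........
...........
...........
...........
...........
...........
...........
...........

Derivation:
Segment 0: (4,11) -> (5,11)
Segment 1: (5,11) -> (5,13)
Segment 2: (5,13) -> (9,13)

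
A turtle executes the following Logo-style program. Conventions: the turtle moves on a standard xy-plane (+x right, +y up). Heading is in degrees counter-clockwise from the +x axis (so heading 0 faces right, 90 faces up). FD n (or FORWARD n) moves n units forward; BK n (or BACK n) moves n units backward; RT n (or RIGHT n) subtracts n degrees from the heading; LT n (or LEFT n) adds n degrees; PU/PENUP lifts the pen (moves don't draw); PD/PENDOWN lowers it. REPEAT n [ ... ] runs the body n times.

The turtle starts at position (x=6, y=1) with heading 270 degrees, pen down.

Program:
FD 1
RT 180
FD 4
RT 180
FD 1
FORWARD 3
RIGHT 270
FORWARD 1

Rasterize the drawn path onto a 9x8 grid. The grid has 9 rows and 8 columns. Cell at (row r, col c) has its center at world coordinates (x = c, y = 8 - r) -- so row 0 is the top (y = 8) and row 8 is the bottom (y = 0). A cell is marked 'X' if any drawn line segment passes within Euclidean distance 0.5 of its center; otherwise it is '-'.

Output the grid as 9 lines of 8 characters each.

Answer: --------
--------
--------
--------
------X-
------X-
------X-
------X-
------XX

Derivation:
Segment 0: (6,1) -> (6,0)
Segment 1: (6,0) -> (6,4)
Segment 2: (6,4) -> (6,3)
Segment 3: (6,3) -> (6,0)
Segment 4: (6,0) -> (7,0)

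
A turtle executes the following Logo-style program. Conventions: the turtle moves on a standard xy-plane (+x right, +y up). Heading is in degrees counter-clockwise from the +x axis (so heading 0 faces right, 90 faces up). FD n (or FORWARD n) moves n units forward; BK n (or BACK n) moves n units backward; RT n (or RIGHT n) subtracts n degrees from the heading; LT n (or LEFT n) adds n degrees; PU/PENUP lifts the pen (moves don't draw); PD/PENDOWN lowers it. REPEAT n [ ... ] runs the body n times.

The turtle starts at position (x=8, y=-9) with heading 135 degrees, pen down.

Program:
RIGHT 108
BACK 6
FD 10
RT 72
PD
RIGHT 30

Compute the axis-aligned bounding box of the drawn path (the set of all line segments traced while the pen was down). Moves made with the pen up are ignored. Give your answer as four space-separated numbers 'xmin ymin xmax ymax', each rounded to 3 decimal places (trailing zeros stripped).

Answer: 2.654 -11.724 11.564 -7.184

Derivation:
Executing turtle program step by step:
Start: pos=(8,-9), heading=135, pen down
RT 108: heading 135 -> 27
BK 6: (8,-9) -> (2.654,-11.724) [heading=27, draw]
FD 10: (2.654,-11.724) -> (11.564,-7.184) [heading=27, draw]
RT 72: heading 27 -> 315
PD: pen down
RT 30: heading 315 -> 285
Final: pos=(11.564,-7.184), heading=285, 2 segment(s) drawn

Segment endpoints: x in {2.654, 8, 11.564}, y in {-11.724, -9, -7.184}
xmin=2.654, ymin=-11.724, xmax=11.564, ymax=-7.184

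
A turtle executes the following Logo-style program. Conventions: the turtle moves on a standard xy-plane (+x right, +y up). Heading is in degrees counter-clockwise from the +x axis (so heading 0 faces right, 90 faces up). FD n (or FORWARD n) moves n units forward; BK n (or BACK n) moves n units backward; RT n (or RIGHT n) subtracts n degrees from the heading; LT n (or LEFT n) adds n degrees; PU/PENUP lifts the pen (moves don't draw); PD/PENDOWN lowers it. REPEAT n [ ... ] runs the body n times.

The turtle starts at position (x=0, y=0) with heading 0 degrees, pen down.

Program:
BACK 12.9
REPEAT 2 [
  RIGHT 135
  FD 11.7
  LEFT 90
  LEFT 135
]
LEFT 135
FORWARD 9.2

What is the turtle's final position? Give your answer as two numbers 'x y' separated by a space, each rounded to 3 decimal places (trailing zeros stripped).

Executing turtle program step by step:
Start: pos=(0,0), heading=0, pen down
BK 12.9: (0,0) -> (-12.9,0) [heading=0, draw]
REPEAT 2 [
  -- iteration 1/2 --
  RT 135: heading 0 -> 225
  FD 11.7: (-12.9,0) -> (-21.173,-8.273) [heading=225, draw]
  LT 90: heading 225 -> 315
  LT 135: heading 315 -> 90
  -- iteration 2/2 --
  RT 135: heading 90 -> 315
  FD 11.7: (-21.173,-8.273) -> (-12.9,-16.546) [heading=315, draw]
  LT 90: heading 315 -> 45
  LT 135: heading 45 -> 180
]
LT 135: heading 180 -> 315
FD 9.2: (-12.9,-16.546) -> (-6.395,-23.052) [heading=315, draw]
Final: pos=(-6.395,-23.052), heading=315, 4 segment(s) drawn

Answer: -6.395 -23.052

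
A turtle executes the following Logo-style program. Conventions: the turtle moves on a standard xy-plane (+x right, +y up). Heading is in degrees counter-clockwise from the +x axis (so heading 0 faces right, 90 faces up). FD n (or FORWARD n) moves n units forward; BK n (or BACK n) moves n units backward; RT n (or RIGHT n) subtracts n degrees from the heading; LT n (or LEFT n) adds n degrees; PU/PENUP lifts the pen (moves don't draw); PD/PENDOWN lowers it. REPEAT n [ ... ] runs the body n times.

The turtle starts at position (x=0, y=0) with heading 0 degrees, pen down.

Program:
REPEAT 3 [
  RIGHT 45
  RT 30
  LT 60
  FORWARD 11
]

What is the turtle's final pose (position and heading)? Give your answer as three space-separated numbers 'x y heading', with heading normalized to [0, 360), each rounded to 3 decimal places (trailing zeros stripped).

Answer: 27.93 -16.125 315

Derivation:
Executing turtle program step by step:
Start: pos=(0,0), heading=0, pen down
REPEAT 3 [
  -- iteration 1/3 --
  RT 45: heading 0 -> 315
  RT 30: heading 315 -> 285
  LT 60: heading 285 -> 345
  FD 11: (0,0) -> (10.625,-2.847) [heading=345, draw]
  -- iteration 2/3 --
  RT 45: heading 345 -> 300
  RT 30: heading 300 -> 270
  LT 60: heading 270 -> 330
  FD 11: (10.625,-2.847) -> (20.151,-8.347) [heading=330, draw]
  -- iteration 3/3 --
  RT 45: heading 330 -> 285
  RT 30: heading 285 -> 255
  LT 60: heading 255 -> 315
  FD 11: (20.151,-8.347) -> (27.93,-16.125) [heading=315, draw]
]
Final: pos=(27.93,-16.125), heading=315, 3 segment(s) drawn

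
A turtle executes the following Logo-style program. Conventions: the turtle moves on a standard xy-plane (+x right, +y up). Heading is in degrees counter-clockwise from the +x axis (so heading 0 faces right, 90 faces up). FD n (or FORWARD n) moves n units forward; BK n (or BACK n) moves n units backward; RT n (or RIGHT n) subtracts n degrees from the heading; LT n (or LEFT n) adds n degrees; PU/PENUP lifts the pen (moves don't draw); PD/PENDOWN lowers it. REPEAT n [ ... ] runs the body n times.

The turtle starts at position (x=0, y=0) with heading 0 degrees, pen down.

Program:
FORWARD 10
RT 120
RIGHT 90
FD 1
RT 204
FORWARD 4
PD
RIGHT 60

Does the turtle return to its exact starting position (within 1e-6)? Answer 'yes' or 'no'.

Answer: no

Derivation:
Executing turtle program step by step:
Start: pos=(0,0), heading=0, pen down
FD 10: (0,0) -> (10,0) [heading=0, draw]
RT 120: heading 0 -> 240
RT 90: heading 240 -> 150
FD 1: (10,0) -> (9.134,0.5) [heading=150, draw]
RT 204: heading 150 -> 306
FD 4: (9.134,0.5) -> (11.485,-2.736) [heading=306, draw]
PD: pen down
RT 60: heading 306 -> 246
Final: pos=(11.485,-2.736), heading=246, 3 segment(s) drawn

Start position: (0, 0)
Final position: (11.485, -2.736)
Distance = 11.807; >= 1e-6 -> NOT closed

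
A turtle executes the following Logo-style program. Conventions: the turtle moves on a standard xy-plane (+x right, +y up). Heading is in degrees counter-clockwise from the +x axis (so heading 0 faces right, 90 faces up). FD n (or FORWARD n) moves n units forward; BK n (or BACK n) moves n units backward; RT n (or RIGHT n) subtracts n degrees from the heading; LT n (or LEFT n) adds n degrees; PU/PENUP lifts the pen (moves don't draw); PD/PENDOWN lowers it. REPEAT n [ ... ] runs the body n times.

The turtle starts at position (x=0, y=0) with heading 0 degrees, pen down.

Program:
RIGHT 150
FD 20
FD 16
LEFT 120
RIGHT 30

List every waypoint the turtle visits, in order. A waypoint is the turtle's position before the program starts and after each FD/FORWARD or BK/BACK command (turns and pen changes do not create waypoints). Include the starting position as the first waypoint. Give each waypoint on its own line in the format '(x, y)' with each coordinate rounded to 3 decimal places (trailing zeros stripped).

Answer: (0, 0)
(-17.321, -10)
(-31.177, -18)

Derivation:
Executing turtle program step by step:
Start: pos=(0,0), heading=0, pen down
RT 150: heading 0 -> 210
FD 20: (0,0) -> (-17.321,-10) [heading=210, draw]
FD 16: (-17.321,-10) -> (-31.177,-18) [heading=210, draw]
LT 120: heading 210 -> 330
RT 30: heading 330 -> 300
Final: pos=(-31.177,-18), heading=300, 2 segment(s) drawn
Waypoints (3 total):
(0, 0)
(-17.321, -10)
(-31.177, -18)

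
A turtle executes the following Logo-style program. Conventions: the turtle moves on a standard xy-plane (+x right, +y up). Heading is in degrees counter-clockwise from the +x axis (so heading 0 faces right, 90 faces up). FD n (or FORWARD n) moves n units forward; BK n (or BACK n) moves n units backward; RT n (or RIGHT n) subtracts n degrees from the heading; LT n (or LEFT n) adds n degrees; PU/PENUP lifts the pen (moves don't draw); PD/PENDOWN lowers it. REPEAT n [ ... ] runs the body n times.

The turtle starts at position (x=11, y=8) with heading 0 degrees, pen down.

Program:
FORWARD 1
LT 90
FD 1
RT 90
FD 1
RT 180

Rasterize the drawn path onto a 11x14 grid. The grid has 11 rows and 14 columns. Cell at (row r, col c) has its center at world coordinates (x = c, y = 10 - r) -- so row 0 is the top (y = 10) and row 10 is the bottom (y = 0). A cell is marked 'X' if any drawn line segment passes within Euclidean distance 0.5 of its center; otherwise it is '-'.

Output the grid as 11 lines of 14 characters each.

Segment 0: (11,8) -> (12,8)
Segment 1: (12,8) -> (12,9)
Segment 2: (12,9) -> (13,9)

Answer: --------------
------------XX
-----------XX-
--------------
--------------
--------------
--------------
--------------
--------------
--------------
--------------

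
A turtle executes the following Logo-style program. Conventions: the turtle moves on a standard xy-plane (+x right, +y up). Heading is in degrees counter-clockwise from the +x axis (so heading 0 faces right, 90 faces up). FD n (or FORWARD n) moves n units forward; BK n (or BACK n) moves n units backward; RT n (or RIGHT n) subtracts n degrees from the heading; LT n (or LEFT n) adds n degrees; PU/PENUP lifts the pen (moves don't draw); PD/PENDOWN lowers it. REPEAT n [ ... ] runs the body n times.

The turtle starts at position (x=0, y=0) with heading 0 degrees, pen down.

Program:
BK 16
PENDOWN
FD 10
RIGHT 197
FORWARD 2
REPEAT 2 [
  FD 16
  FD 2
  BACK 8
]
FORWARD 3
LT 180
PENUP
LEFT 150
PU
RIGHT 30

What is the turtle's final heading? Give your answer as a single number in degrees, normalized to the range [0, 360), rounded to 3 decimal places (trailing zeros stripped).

Executing turtle program step by step:
Start: pos=(0,0), heading=0, pen down
BK 16: (0,0) -> (-16,0) [heading=0, draw]
PD: pen down
FD 10: (-16,0) -> (-6,0) [heading=0, draw]
RT 197: heading 0 -> 163
FD 2: (-6,0) -> (-7.913,0.585) [heading=163, draw]
REPEAT 2 [
  -- iteration 1/2 --
  FD 16: (-7.913,0.585) -> (-23.213,5.263) [heading=163, draw]
  FD 2: (-23.213,5.263) -> (-25.126,5.847) [heading=163, draw]
  BK 8: (-25.126,5.847) -> (-17.476,3.508) [heading=163, draw]
  -- iteration 2/2 --
  FD 16: (-17.476,3.508) -> (-32.777,8.186) [heading=163, draw]
  FD 2: (-32.777,8.186) -> (-34.689,8.771) [heading=163, draw]
  BK 8: (-34.689,8.771) -> (-27.039,6.432) [heading=163, draw]
]
FD 3: (-27.039,6.432) -> (-29.908,7.309) [heading=163, draw]
LT 180: heading 163 -> 343
PU: pen up
LT 150: heading 343 -> 133
PU: pen up
RT 30: heading 133 -> 103
Final: pos=(-29.908,7.309), heading=103, 10 segment(s) drawn

Answer: 103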